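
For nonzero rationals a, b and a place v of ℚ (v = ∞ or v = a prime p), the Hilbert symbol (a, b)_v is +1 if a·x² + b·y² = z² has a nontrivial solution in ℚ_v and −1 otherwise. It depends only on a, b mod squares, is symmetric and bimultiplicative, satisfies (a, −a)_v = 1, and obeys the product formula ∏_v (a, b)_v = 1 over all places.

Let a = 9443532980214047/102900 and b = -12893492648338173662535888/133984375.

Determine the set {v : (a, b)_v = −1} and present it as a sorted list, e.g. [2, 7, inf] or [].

Mod squares: a ≡ 245427, b ≡ -136059. Check v ∈ {∞, 2, 3, 5, 7, 11, 13, 17, 19, 23, 29, 31}.
v=11: a=11^4·(≡6), b=11^5·(≡6) mod 11; (6|11)=-1, (6|11)=-1; (−1)^{4·5·5}·(-1)^5·(-1)^4 = -1.
v=23: a=23^2·(≡15), b=23^2·(≡12) mod 23; (15|23)=-1, (12|23)=+1; (−1)^{2·2·11}·(-1)^2·(+1)^2 = +1.
v=2: v_2(a)=-2, v_2(b)=4; units ≡ 3, 5 (mod 8); ε·ε+αω+βω = 1·0+-2·1+4·1 ≡ 0  ⇒  (a,b)_2 = +1.
v=29: a=29^1·(≡23), b=29^2·(≡25) mod 29; (23|29)=+1, (25|29)=+1; (−1)^{1·2·14}·(+1)^2·(+1)^1 = +1.
v=7: a=7^-3·(≡6), b=7^-3·(≡1) mod 7; (6|7)=-1, (1|7)=+1; (−1)^{-3·-3·3}·(-1)^-3·(+1)^-3 = +1.
v=19: a=19^2·(≡9), b=19^5·(≡13) mod 19; (9|19)=+1, (13|19)=-1; (−1)^{2·5·9}·(+1)^5·(-1)^2 = +1.
v=31: a=31^1·(≡30), b=31^1·(≡15) mod 31; (30|31)=-1, (15|31)=-1; (−1)^{1·1·15}·(-1)^1·(-1)^1 = -1.
v=13: a=13^1·(≡12), b=13^2·(≡10) mod 13; (12|13)=+1, (10|13)=+1; (−1)^{1·2·6}·(+1)^2·(+1)^1 = +1.
v=∞: 245427 > 0 and -136059 < 0  ⇒  (a,b)_∞ = +1.
v=17: a=17^2·(≡16), b=17^2·(≡8) mod 17; (16|17)=+1, (8|17)=+1; (−1)^{2·2·8}·(+1)^2·(+1)^2 = +1.
v=5: a=5^-2·(≡2), b=5^-8·(≡4) mod 5; (2|5)=-1, (4|5)=+1; (−1)^{-2·-8·2}·(-1)^-8·(+1)^-2 = +1.
v=3: a=3^-1·(≡2), b=3^1·(≡1) mod 3; (2|3)=-1, (1|3)=+1; (−1)^{-1·1·1}·(-1)^1·(+1)^-1 = +1.
(245427, -136059 / ℚ) ramifies at {11, 31}: a division algebra.

[11, 31]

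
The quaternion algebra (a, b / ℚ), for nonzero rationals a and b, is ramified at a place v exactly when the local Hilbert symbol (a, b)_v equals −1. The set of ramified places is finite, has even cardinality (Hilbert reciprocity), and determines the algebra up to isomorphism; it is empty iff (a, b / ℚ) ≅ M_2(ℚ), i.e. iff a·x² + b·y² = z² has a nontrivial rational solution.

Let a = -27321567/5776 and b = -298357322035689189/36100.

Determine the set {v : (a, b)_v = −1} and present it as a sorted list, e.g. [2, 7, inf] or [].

Mod squares: a ≡ -663, b ≡ -221. Check v ∈ {∞, 2, 3, 5, 7, 13, 17, 19, 29}.
v=3: a=3^1·(≡1), b=3^4·(≡1) mod 3; (1|3)=+1, (1|3)=+1; (−1)^{1·4·1}·(+1)^4·(+1)^1 = +1.
v=∞: -663 < 0 and -221 < 0  ⇒  (a,b)_∞ = -1.
v=13: a=13^1·(≡3), b=13^5·(≡4) mod 13; (3|13)=+1, (4|13)=+1; (−1)^{1·5·6}·(+1)^5·(+1)^1 = +1.
v=7: a=7^2·(≡2), b=7^4·(≡3) mod 7; (2|7)=+1, (3|7)=-1; (−1)^{2·4·3}·(+1)^4·(-1)^2 = +1.
v=2: v_2(a)=-4, v_2(b)=-2; units ≡ 1, 3 (mod 8); ε·ε+αω+βω = 0·1+-4·1+-2·0 ≡ 0  ⇒  (a,b)_2 = +1.
v=17: a=17^1·(≡14), b=17^3·(≡13) mod 17; (14|17)=-1, (13|17)=+1; (−1)^{1·3·8}·(-1)^3·(+1)^1 = -1.
v=29: a=29^2·(≡16), b=29^2·(≡8) mod 29; (16|29)=+1, (8|29)=-1; (−1)^{2·2·14}·(+1)^2·(-1)^2 = +1.
v=5: a=5^0·(≡3), b=5^-2·(≡4) mod 5; (3|5)=-1, (4|5)=+1; (−1)^{0·-2·2}·(-1)^-2·(+1)^0 = +1.
v=19: a=19^-2·(≡14), b=19^-2·(≡6) mod 19; (14|19)=-1, (6|19)=+1; (−1)^{-2·-2·9}·(-1)^-2·(+1)^-2 = +1.
(-663, -221 / ℚ) ramifies at {17, ∞}: a division algebra.

[17, inf]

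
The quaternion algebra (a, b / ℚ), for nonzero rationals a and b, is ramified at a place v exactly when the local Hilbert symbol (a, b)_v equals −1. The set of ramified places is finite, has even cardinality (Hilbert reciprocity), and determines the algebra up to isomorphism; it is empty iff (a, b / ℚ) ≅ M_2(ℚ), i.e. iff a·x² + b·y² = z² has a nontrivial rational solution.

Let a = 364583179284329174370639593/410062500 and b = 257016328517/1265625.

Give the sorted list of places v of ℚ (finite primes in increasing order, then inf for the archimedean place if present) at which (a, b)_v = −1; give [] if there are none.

[17, 31, 37, 43]

(a, b) ≡ (1366817, 918437) mod (ℚ^×)²; places V = {2, 3, 5, 13, 17, 19, 23, 31, 37, 41, 43, 53, ∞}.
(a,b)_23: α=6, u≡22; β=4, v≡6 (mod 23); (22|23)=-1, (6|23)=+1; sign (−1)^0·-1^4·+1^6 = +1.
(a,b)_31: α=2, u≡29; β=1, v≡3 (mod 31); (29|31)=-1, (3|31)=-1; sign (−1)^0·-1^1·-1^2 = -1.
(a,b)_2: α=-2, β=0; u≡1, v≡5 (mod 8); ε(u)ε(v)=0·0, αω(v)=-2·1, βω(u)=0·0; sum ≡ 0  ⇒  +1.
(a,b)_53: α=3, u≡21; β=1, v≡39 (mod 53); (21|53)=-1, (39|53)=-1; sign (−1)^0·-1^1·-1^3 = +1.
(a,b)_37: α=1, u≡15; β=0, v≡15 (mod 37); (15|37)=-1, (15|37)=-1; sign (−1)^0·-1^0·-1^1 = -1.
(a,b)_3: α=-8, u≡2; β=-4, v≡2 (mod 3); (2|3)=-1, (2|3)=-1; sign (−1)^0·-1^-4·-1^-8 = +1.
(a,b)_41: α=1, u≡16; β=0, v≡16 (mod 41); (16|41)=+1, (16|41)=+1; sign (−1)^0·+1^0·+1^1 = +1.
(a,b)_∞: sgn(1366817)=+, sgn(918437)=+, so +1.
(a,b)_17: α=1, u≡1; β=0, v≡11 (mod 17); (1|17)=+1, (11|17)=-1; sign (−1)^0·+1^0·-1^1 = -1.
(a,b)_43: α=2, u≡18; β=1, v≡6 (mod 43); (18|43)=-1, (6|43)=+1; sign (−1)^0·-1^1·+1^2 = -1.
(a,b)_13: α=0, u≡4; β=1, v≡6 (mod 13); (4|13)=+1, (6|13)=-1; sign (−1)^0·+1^1·-1^0 = +1.
(a,b)_19: α=2, u≡18; β=0, v≡12 (mod 19); (18|19)=-1, (12|19)=-1; sign (−1)^0·-1^0·-1^2 = +1.
(a,b)_5: α=-6, u≡2; β=-6, v≡2 (mod 5); (2|5)=-1, (2|5)=-1; sign (−1)^0·-1^-6·-1^-6 = +1.
|Ram(1366817, 918437)| = 4, even; anisotropic at {17, 31, 37, 43}.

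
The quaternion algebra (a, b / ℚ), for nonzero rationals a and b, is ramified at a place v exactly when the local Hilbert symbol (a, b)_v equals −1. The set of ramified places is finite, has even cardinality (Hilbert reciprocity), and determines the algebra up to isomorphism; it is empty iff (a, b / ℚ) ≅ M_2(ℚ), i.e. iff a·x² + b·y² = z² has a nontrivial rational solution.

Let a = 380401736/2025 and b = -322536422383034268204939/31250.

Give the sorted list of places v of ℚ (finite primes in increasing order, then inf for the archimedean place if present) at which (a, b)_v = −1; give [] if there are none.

[2, 3, 19, 43]

Mod squares: a ≡ 785954, b ≡ -2357862. Check v ∈ {∞, 2, 3, 5, 11, 13, 19, 37, 43}.
v=3: a=3^-4·(≡2), b=3^1·(≡1) mod 3; (2|3)=-1, (1|3)=+1; (−1)^{-4·1·1}·(-1)^1·(+1)^-4 = -1.
v=5: a=5^-2·(≡1), b=5^-6·(≡3) mod 5; (1|5)=+1, (3|5)=-1; (−1)^{-2·-6·2}·(+1)^-6·(-1)^-2 = +1.
v=43: a=43^1·(≡19), b=43^3·(≡33) mod 43; (19|43)=-1, (33|43)=-1; (−1)^{1·3·21}·(-1)^3·(-1)^1 = -1.
v=13: a=13^1·(≡5), b=13^3·(≡8) mod 13; (5|13)=-1, (8|13)=-1; (−1)^{1·3·6}·(-1)^3·(-1)^1 = +1.
v=37: a=37^1·(≡21), b=37^3·(≡9) mod 37; (21|37)=+1, (9|37)=+1; (−1)^{1·3·18}·(+1)^3·(+1)^1 = +1.
v=2: v_2(a)=3, v_2(b)=-1; units ≡ 1, 5 (mod 8); ε·ε+αω+βω = 0·0+3·1+-1·0 ≡ 1  ⇒  (a,b)_2 = -1.
v=11: a=11^2·(≡5), b=11^6·(≡2) mod 11; (5|11)=+1, (2|11)=-1; (−1)^{2·6·5}·(+1)^6·(-1)^2 = +1.
v=19: a=19^1·(≡18), b=19^3·(≡12) mod 19; (18|19)=-1, (12|19)=-1; (−1)^{1·3·9}·(-1)^3·(-1)^1 = -1.
v=∞: 785954 > 0 and -2357862 < 0  ⇒  (a,b)_∞ = +1.
|Ram(785954, -2357862)| = 4, even; anisotropic at {2, 3, 19, 43}.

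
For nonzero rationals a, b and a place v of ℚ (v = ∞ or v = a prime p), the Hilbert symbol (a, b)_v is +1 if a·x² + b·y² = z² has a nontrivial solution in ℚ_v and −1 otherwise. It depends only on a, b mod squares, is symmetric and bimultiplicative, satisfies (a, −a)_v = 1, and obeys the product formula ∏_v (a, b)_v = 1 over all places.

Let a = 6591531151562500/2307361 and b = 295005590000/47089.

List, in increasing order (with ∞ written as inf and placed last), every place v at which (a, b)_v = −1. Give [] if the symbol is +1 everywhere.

[11, 17]

Mod squares: a ≡ 96577, b ≡ 81719. Check v ∈ {∞, 2, 5, 7, 11, 13, 17, 19, 23, 31}.
v=17: a=17^1·(≡3), b=17^1·(≡13) mod 17; (3|17)=-1, (13|17)=+1; (−1)^{1·1·8}·(-1)^1·(+1)^1 = -1.
v=13: a=13^1·(≡6), b=13^0·(≡10) mod 13; (6|13)=-1, (10|13)=+1; (−1)^{1·0·6}·(-1)^0·(+1)^1 = +1.
v=19: a=19^3·(≡18), b=19^3·(≡6) mod 19; (18|19)=-1, (6|19)=+1; (−1)^{3·3·9}·(-1)^3·(+1)^3 = +1.
v=11: a=11^2·(≡8), b=11^1·(≡4) mod 11; (8|11)=-1, (4|11)=+1; (−1)^{2·1·5}·(-1)^1·(+1)^2 = -1.
v=7: a=7^-4·(≡5), b=7^-2·(≡1) mod 7; (5|7)=-1, (1|7)=+1; (−1)^{-4·-2·3}·(-1)^-2·(+1)^-4 = +1.
v=23: a=23^1·(≡16), b=23^1·(≡5) mod 23; (16|23)=+1, (5|23)=-1; (−1)^{1·1·11}·(+1)^1·(-1)^1 = +1.
v=31: a=31^-2·(≡12), b=31^-2·(≡29) mod 31; (12|31)=-1, (29|31)=-1; (−1)^{-2·-2·15}·(-1)^-2·(-1)^-2 = +1.
v=2: v_2(a)=2, v_2(b)=4; units ≡ 1, 7 (mod 8); ε·ε+αω+βω = 0·1+2·0+4·0 ≡ 0  ⇒  (a,b)_2 = +1.
v=∞: 96577 > 0 and 81719 > 0  ⇒  (a,b)_∞ = +1.
v=5: a=5^8·(≡3), b=5^4·(≡1) mod 5; (3|5)=-1, (1|5)=+1; (−1)^{8·4·2}·(-1)^4·(+1)^8 = +1.
|Ram(96577, 81719)| = 2, even; anisotropic at {11, 17}.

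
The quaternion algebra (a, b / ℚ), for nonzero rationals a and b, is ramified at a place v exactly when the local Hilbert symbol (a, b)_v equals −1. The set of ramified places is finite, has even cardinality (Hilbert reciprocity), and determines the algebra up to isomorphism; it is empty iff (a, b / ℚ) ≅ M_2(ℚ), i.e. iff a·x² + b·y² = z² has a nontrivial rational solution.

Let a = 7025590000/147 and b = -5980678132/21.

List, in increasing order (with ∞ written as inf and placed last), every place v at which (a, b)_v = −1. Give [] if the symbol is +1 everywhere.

[7, 11]

Mod squares: a ≡ 7293, b ≡ -5313. Check v ∈ {∞, 2, 3, 5, 7, 11, 13, 17, 23}.
v=3: a=3^-1·(≡1), b=3^-1·(≡2) mod 3; (1|3)=+1, (2|3)=-1; (−1)^{-1·-1·1}·(+1)^-1·(-1)^-1 = +1.
v=17: a=17^3·(≡1), b=17^2·(≡13) mod 17; (1|17)=+1, (13|17)=+1; (−1)^{3·2·8}·(+1)^2·(+1)^3 = +1.
v=11: a=11^1·(≡9), b=11^3·(≡4) mod 11; (9|11)=+1, (4|11)=+1; (−1)^{1·3·5}·(+1)^3·(+1)^1 = -1.
v=∞: 7293 > 0 and -5313 < 0  ⇒  (a,b)_∞ = +1.
v=23: a=23^0·(≡2), b=23^1·(≡20) mod 23; (2|23)=+1, (20|23)=-1; (−1)^{0·1·11}·(+1)^1·(-1)^0 = +1.
v=5: a=5^4·(≡2), b=5^0·(≡3) mod 5; (2|5)=-1, (3|5)=-1; (−1)^{4·0·2}·(-1)^0·(-1)^4 = +1.
v=2: v_2(a)=4, v_2(b)=2; units ≡ 5, 7 (mod 8); ε·ε+αω+βω = 0·1+4·0+2·1 ≡ 0  ⇒  (a,b)_2 = +1.
v=7: a=7^-2·(≡3), b=7^-1·(≡4) mod 7; (3|7)=-1, (4|7)=+1; (−1)^{-2·-1·3}·(-1)^-1·(+1)^-2 = -1.
v=13: a=13^1·(≡8), b=13^2·(≡3) mod 13; (8|13)=-1, (3|13)=+1; (−1)^{1·2·6}·(-1)^2·(+1)^1 = +1.
|Ram(7293, -5313)| = 2, even; anisotropic at {7, 11}.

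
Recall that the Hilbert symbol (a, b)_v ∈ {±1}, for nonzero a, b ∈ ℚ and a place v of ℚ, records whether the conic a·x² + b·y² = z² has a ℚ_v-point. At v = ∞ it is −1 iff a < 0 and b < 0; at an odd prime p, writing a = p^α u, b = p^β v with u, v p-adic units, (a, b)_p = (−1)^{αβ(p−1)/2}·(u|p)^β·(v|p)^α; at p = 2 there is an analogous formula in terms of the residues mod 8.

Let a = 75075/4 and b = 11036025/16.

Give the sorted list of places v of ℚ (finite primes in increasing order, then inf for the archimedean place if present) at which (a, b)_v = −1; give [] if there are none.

(a, b) ≡ (3003, 1001) mod (ℚ^×)²; places V = {2, 3, 5, 7, 11, 13, ∞}.
(a,b)_13: α=1, u≡4; β=1, v≡4 (mod 13); (4|13)=+1, (4|13)=+1; sign (−1)^0·+1^1·+1^1 = +1.
(a,b)_2: α=-2, β=-4; u≡3, v≡1 (mod 8); ε(u)ε(v)=1·0, αω(v)=-2·0, βω(u)=-4·1; sum ≡ 0  ⇒  +1.
(a,b)_11: α=1, u≡4; β=1, v≡4 (mod 11); (4|11)=+1, (4|11)=+1; sign (−1)^1·+1^1·+1^1 = -1.
(a,b)_3: α=1, u≡2; β=2, v≡2 (mod 3); (2|3)=-1, (2|3)=-1; sign (−1)^0·-1^2·-1^1 = -1.
(a,b)_7: α=1, u≡2; β=3, v≡5 (mod 7); (2|7)=+1, (5|7)=-1; sign (−1)^1·+1^3·-1^1 = +1.
(a,b)_5: α=2, u≡2; β=2, v≡1 (mod 5); (2|5)=-1, (1|5)=+1; sign (−1)^0·-1^2·+1^2 = +1.
(a,b)_∞: sgn(3003)=+, sgn(1001)=+, so +1.
|Ram(3003, 1001)| = 2, even; anisotropic at {3, 11}.

[3, 11]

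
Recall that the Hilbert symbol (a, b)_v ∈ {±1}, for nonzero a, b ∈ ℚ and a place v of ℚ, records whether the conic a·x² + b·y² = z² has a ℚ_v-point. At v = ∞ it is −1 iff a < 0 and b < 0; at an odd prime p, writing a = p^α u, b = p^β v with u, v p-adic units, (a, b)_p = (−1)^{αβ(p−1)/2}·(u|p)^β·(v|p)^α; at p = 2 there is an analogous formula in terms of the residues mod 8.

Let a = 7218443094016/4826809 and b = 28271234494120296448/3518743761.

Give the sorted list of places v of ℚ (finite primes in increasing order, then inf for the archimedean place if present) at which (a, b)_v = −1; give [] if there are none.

[7, 17]

Mod squares: a ≡ 34, b ≡ 238. Check v ∈ {∞, 2, 3, 7, 11, 13, 17}.
v=11: a=11^4·(≡9), b=11^6·(≡7) mod 11; (9|11)=+1, (7|11)=-1; (−1)^{4·6·5}·(+1)^6·(-1)^4 = +1.
v=7: a=7^2·(≡5), b=7^3·(≡5) mod 7; (5|7)=-1, (5|7)=-1; (−1)^{2·3·3}·(-1)^3·(-1)^2 = -1.
v=3: a=3^0·(≡1), b=3^-6·(≡1) mod 3; (1|3)=+1, (1|3)=+1; (−1)^{0·-6·1}·(+1)^-6·(+1)^0 = +1.
v=∞: 34 > 0 and 238 > 0  ⇒  (a,b)_∞ = +1.
v=2: v_2(a)=11, v_2(b)=15; units ≡ 1, 7 (mod 8); ε·ε+αω+βω = 0·1+11·0+15·0 ≡ 0  ⇒  (a,b)_2 = +1.
v=13: a=13^-6·(≡11), b=13^-6·(≡3) mod 13; (11|13)=-1, (3|13)=+1; (−1)^{-6·-6·6}·(-1)^-6·(+1)^-6 = +1.
v=17: a=17^3·(≡13), b=17^5·(≡6) mod 17; (13|17)=+1, (6|17)=-1; (−1)^{3·5·8}·(+1)^5·(-1)^3 = -1.
|Ram(34, 238)| = 2, even; anisotropic at {7, 17}.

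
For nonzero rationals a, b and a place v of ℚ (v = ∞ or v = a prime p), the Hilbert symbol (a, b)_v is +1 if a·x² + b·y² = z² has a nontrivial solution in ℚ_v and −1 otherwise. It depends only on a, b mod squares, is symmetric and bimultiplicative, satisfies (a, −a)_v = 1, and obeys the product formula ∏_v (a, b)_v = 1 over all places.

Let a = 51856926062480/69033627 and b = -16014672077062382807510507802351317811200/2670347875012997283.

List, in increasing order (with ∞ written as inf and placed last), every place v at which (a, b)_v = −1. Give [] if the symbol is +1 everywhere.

Mod squares: a ≡ 19635, b ≡ -51. Check v ∈ {∞, 2, 3, 5, 7, 11, 13, 17, 41}.
v=13: a=13^-2·(≡11), b=13^-4·(≡12) mod 13; (11|13)=-1, (12|13)=+1; (−1)^{-2·-4·6}·(-1)^-4·(+1)^-2 = +1.
v=2: v_2(a)=4, v_2(b)=30; units ≡ 3, 5 (mod 8); ε·ε+αω+βω = 1·0+4·1+30·1 ≡ 0  ⇒  (a,b)_2 = +1.
v=7: a=7^3·(≡3), b=7^6·(≡3) mod 7; (3|7)=-1, (3|7)=-1; (−1)^{3·6·3}·(-1)^6·(-1)^3 = -1.
v=11: a=11^3·(≡9), b=11^6·(≡9) mod 11; (9|11)=+1, (9|11)=+1; (−1)^{3·6·5}·(+1)^6·(+1)^3 = +1.
v=5: a=5^1·(≡3), b=5^2·(≡4) mod 5; (3|5)=-1, (4|5)=+1; (−1)^{1·2·2}·(-1)^2·(+1)^1 = +1.
v=3: a=3^-5·(≡2), b=3^-9·(≡1) mod 3; (2|3)=-1, (1|3)=+1; (−1)^{-5·-9·1}·(-1)^-9·(+1)^-5 = +1.
v=17: a=17^5·(≡1), b=17^15·(≡11) mod 17; (1|17)=+1, (11|17)=-1; (−1)^{5·15·8}·(+1)^15·(-1)^5 = -1.
v=∞: 19635 > 0 and -51 < 0  ⇒  (a,b)_∞ = +1.
v=41: a=41^-2·(≡1), b=41^-6·(≡4) mod 41; (1|41)=+1, (4|41)=+1; (−1)^{-2·-6·20}·(+1)^-6·(+1)^-2 = +1.
|Ram(19635, -51)| = 2, even; anisotropic at {7, 17}.

[7, 17]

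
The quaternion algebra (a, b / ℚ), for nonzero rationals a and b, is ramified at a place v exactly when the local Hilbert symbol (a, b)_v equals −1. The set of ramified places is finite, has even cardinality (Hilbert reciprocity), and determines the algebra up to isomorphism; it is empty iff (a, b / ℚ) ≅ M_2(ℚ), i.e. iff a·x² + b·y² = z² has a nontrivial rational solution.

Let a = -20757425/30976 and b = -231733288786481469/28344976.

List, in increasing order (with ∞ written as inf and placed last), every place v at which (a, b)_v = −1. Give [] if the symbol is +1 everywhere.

Mod squares: a ≡ -17, b ≡ -221. Check v ∈ {∞, 2, 3, 5, 11, 13, 17}.
v=13: a=13^2·(≡9), b=13^7·(≡12) mod 13; (9|13)=+1, (12|13)=+1; (−1)^{2·7·6}·(+1)^7·(+1)^2 = +1.
v=2: v_2(a)=-8, v_2(b)=-4; units ≡ 7, 3 (mod 8); ε·ε+αω+βω = 1·1+-8·1+-4·0 ≡ 1  ⇒  (a,b)_2 = -1.
v=3: a=3^0·(≡1), b=3^2·(≡1) mod 3; (1|3)=+1, (1|3)=+1; (−1)^{0·2·1}·(+1)^2·(+1)^0 = +1.
v=5: a=5^2·(≡3), b=5^0·(≡1) mod 5; (3|5)=-1, (1|5)=+1; (−1)^{2·0·2}·(-1)^0·(+1)^2 = +1.
v=∞: -17 < 0 and -221 < 0  ⇒  (a,b)_∞ = -1.
v=17: a=17^3·(≡4), b=17^7·(≡13) mod 17; (4|17)=+1, (13|17)=+1; (−1)^{3·7·8}·(+1)^7·(+1)^3 = +1.
v=11: a=11^-2·(≡5), b=11^-6·(≡7) mod 11; (5|11)=+1, (7|11)=-1; (−1)^{-2·-6·5}·(+1)^-6·(-1)^-2 = +1.
|Ram(-17, -221)| = 2, even; anisotropic at {2, ∞}.

[2, inf]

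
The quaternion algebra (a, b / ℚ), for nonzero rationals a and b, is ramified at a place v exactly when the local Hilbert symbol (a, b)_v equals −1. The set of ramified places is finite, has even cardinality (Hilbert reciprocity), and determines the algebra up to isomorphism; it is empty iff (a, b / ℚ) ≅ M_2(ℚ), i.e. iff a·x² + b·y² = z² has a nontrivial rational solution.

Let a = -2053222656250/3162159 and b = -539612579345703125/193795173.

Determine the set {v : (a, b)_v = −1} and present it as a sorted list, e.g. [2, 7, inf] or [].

(a, b) ≡ (-2310, -65) mod (ℚ^×)²; places V = {2, 3, 5, 7, 11, 13, 29, ∞}.
(a,b)_29: α=2, u≡12; β=4, v≡4 (mod 29); (12|29)=-1, (4|29)=+1; sign (−1)^0·-1^4·+1^2 = +1.
(a,b)_∞: sgn(-2310)=−, sgn(-65)=−, so -1.
(a,b)_11: α=-1, u≡8; β=-2, v≡1 (mod 11); (8|11)=-1, (1|11)=+1; sign (−1)^0·-1^-2·+1^-1 = +1.
(a,b)_5: α=13, u≡2; β=17, v≡3 (mod 5); (2|5)=-1, (3|5)=-1; sign (−1)^0·-1^17·-1^13 = +1.
(a,b)_2: α=1, β=0; u≡5, v≡7 (mod 8); ε(u)ε(v)=0·1, αω(v)=1·0, βω(u)=0·1; sum ≡ 0  ⇒  +1.
(a,b)_13: α=-2, u≡10; β=-3, v≡6 (mod 13); (10|13)=+1, (6|13)=-1; sign (−1)^0·+1^-3·-1^-2 = +1.
(a,b)_7: α=-1, u≡3; β=0, v≡5 (mod 7); (3|7)=-1, (5|7)=-1; sign (−1)^0·-1^0·-1^-1 = -1.
(a,b)_3: α=-5, u≡1; β=-6, v≡1 (mod 3); (1|3)=+1, (1|3)=+1; sign (−1)^0·+1^-6·+1^-5 = +1.
|Ram(-2310, -65)| = 2, even; anisotropic at {7, ∞}.

[7, inf]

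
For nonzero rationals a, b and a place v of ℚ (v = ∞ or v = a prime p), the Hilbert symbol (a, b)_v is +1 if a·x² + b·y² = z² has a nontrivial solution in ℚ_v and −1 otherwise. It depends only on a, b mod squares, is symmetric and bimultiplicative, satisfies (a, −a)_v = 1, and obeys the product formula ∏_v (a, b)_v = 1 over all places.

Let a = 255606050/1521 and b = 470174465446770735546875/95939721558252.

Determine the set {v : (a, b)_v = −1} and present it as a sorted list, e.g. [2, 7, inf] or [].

Mod squares: a ≡ 2, b ≡ 969. Check v ∈ {∞, 2, 3, 5, 7, 11, 13, 17, 19, 29}.
v=19: a=19^2·(≡15), b=19^5·(≡14) mod 19; (15|19)=-1, (14|19)=-1; (−1)^{2·5·9}·(-1)^5·(-1)^2 = -1.
v=13: a=13^-2·(≡7), b=13^-8·(≡5) mod 13; (7|13)=-1, (5|13)=-1; (−1)^{-2·-8·6}·(-1)^-8·(-1)^-2 = +1.
v=7: a=7^2·(≡4), b=7^6·(≡6) mod 7; (4|7)=+1, (6|7)=-1; (−1)^{2·6·3}·(+1)^6·(-1)^2 = +1.
v=29: a=29^0·(≡15), b=29^2·(≡10) mod 29; (15|29)=-1, (10|29)=-1; (−1)^{0·2·14}·(-1)^2·(-1)^0 = +1.
v=17: a=17^2·(≡1), b=17^3·(≡7) mod 17; (1|17)=+1, (7|17)=-1; (−1)^{2·3·8}·(+1)^3·(-1)^2 = +1.
v=11: a=11^0·(≡6), b=11^-2·(≡1) mod 11; (6|11)=-1, (1|11)=+1; (−1)^{0·-2·5}·(-1)^-2·(+1)^0 = +1.
v=3: a=3^-2·(≡2), b=3^-5·(≡2) mod 3; (2|3)=-1, (2|3)=-1; (−1)^{-2·-5·1}·(-1)^-5·(-1)^-2 = -1.
v=∞: 2 > 0 and 969 > 0  ⇒  (a,b)_∞ = +1.
v=5: a=5^2·(≡2), b=5^8·(≡4) mod 5; (2|5)=-1, (4|5)=+1; (−1)^{2·8·2}·(-1)^8·(+1)^2 = +1.
v=2: v_2(a)=1, v_2(b)=-2; units ≡ 1, 1 (mod 8); ε·ε+αω+βω = 0·0+1·0+-2·0 ≡ 0  ⇒  (a,b)_2 = +1.
|Ram(2, 969)| = 2, even; anisotropic at {3, 19}.

[3, 19]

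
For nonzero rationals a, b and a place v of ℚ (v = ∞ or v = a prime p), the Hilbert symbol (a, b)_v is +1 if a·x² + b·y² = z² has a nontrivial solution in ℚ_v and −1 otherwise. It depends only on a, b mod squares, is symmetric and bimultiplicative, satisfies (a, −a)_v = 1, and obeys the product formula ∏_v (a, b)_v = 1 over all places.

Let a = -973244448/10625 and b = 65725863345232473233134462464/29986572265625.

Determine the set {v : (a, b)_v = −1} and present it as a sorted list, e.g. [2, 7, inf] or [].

[3, 17]

Mod squares: a ≡ -318274, b ≡ 954822. Check v ∈ {∞, 2, 3, 5, 11, 13, 17, 19, 23, 37}.
v=11: a=11^1·(≡6), b=11^3·(≡5) mod 11; (6|11)=-1, (5|11)=+1; (−1)^{1·3·5}·(-1)^3·(+1)^1 = +1.
v=19: a=19^2·(≡14), b=19^6·(≡13) mod 19; (14|19)=-1, (13|19)=-1; (−1)^{2·6·9}·(-1)^6·(-1)^2 = +1.
v=2: v_2(a)=5, v_2(b)=9; units ≡ 7, 3 (mod 8); ε·ε+αω+βω = 1·1+5·1+9·0 ≡ 0  ⇒  (a,b)_2 = +1.
v=3: a=3^2·(≡2), b=3^9·(≡1) mod 3; (2|3)=-1, (1|3)=+1; (−1)^{2·9·1}·(-1)^9·(+1)^2 = -1.
v=∞: -318274 < 0 and 954822 > 0  ⇒  (a,b)_∞ = +1.
v=37: a=37^1·(≡35), b=37^3·(≡23) mod 37; (35|37)=-1, (23|37)=-1; (−1)^{1·3·18}·(-1)^3·(-1)^1 = +1.
v=23: a=23^1·(≡13), b=23^3·(≡20) mod 23; (13|23)=+1, (20|23)=-1; (−1)^{1·3·11}·(+1)^3·(-1)^1 = +1.
v=5: a=5^-4·(≡1), b=5^-14·(≡3) mod 5; (1|5)=+1, (3|5)=-1; (−1)^{-4·-14·2}·(+1)^-14·(-1)^-4 = +1.
v=13: a=13^0·(≡8), b=13^2·(≡8) mod 13; (8|13)=-1, (8|13)=-1; (−1)^{0·2·6}·(-1)^2·(-1)^0 = +1.
v=17: a=17^-1·(≡6), b=17^-3·(≡9) mod 17; (6|17)=-1, (9|17)=+1; (−1)^{-1·-3·8}·(-1)^-3·(+1)^-1 = -1.
(-318274, 954822 / ℚ) ramifies at {3, 17}: a division algebra.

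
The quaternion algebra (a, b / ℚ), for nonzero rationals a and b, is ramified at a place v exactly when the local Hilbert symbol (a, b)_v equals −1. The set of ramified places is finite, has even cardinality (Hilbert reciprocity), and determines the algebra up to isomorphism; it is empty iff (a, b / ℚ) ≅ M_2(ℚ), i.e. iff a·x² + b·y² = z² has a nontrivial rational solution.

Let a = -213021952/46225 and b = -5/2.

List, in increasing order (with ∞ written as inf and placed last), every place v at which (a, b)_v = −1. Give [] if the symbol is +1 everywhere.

[5, inf]

(a, b) ≡ (-13, -10) mod (ℚ^×)²; places V = {2, 5, 11, 13, 23, 43, ∞}.
(a,b)_43: α=-2, u≡26; β=0, v≡19 (mod 43); (26|43)=-1, (19|43)=-1; sign (−1)^0·-1^0·-1^-2 = +1.
(a,b)_2: α=8, β=-1; u≡3, v≡3 (mod 8); ε(u)ε(v)=1·1, αω(v)=8·1, βω(u)=-1·1; sum ≡ 0  ⇒  +1.
(a,b)_23: α=2, u≡10; β=0, v≡9 (mod 23); (10|23)=-1, (9|23)=+1; sign (−1)^0·-1^0·+1^2 = +1.
(a,b)_5: α=-2, u≡2; β=1, v≡2 (mod 5); (2|5)=-1, (2|5)=-1; sign (−1)^0·-1^1·-1^-2 = -1.
(a,b)_∞: sgn(-13)=−, sgn(-10)=−, so -1.
(a,b)_13: α=1, u≡4; β=0, v≡4 (mod 13); (4|13)=+1, (4|13)=+1; sign (−1)^0·+1^0·+1^1 = +1.
(a,b)_11: α=2, u≡9; β=0, v≡3 (mod 11); (9|11)=+1, (3|11)=+1; sign (−1)^0·+1^0·+1^2 = +1.
|Ram(-13, -10)| = 2, even; anisotropic at {5, ∞}.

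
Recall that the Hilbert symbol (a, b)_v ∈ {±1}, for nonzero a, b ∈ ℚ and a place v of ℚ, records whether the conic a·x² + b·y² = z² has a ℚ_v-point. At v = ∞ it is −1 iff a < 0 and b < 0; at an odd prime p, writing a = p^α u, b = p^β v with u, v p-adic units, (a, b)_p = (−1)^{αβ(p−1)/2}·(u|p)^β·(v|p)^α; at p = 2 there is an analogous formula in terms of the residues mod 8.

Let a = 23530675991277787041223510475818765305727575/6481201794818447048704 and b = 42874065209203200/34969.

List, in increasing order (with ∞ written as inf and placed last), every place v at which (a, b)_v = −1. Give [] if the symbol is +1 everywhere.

[]

Mod squares: a ≡ 7, b ≡ 1178. Check v ∈ {∞, 2, 3, 5, 7, 11, 13, 17, 19, 23, 31}.
v=19: a=19^8·(≡17), b=19^3·(≡6) mod 19; (17|19)=+1, (6|19)=+1; (−1)^{8·3·9}·(+1)^3·(+1)^8 = +1.
v=5: a=5^2·(≡2), b=5^2·(≡2) mod 5; (2|5)=-1, (2|5)=-1; (−1)^{2·2·2}·(-1)^2·(-1)^2 = +1.
v=31: a=31^8·(≡18), b=31^1·(≡7) mod 31; (18|31)=+1, (7|31)=+1; (−1)^{8·1·15}·(+1)^1·(+1)^8 = +1.
v=2: v_2(a)=-16, v_2(b)=9; units ≡ 7, 5 (mod 8); ε·ε+αω+βω = 1·0+-16·1+9·0 ≡ 0  ⇒  (a,b)_2 = +1.
v=17: a=17^-6·(≡5), b=17^-2·(≡3) mod 17; (5|17)=-1, (3|17)=-1; (−1)^{-6·-2·8}·(-1)^-2·(-1)^-6 = +1.
v=3: a=3^28·(≡1), b=3^8·(≡2) mod 3; (1|3)=+1, (2|3)=-1; (−1)^{28·8·1}·(+1)^8·(-1)^28 = +1.
v=11: a=11^-4·(≡2), b=11^-2·(≡9) mod 11; (2|11)=-1, (9|11)=+1; (−1)^{-4·-2·5}·(-1)^-2·(+1)^-4 = +1.
v=∞: 7 > 0 and 1178 > 0  ⇒  (a,b)_∞ = +1.
v=23: a=23^-4·(≡19), b=23^0·(≡5) mod 23; (19|23)=-1, (5|23)=-1; (−1)^{-4·0·11}·(-1)^0·(-1)^-4 = +1.
v=7: a=7^5·(≡1), b=7^4·(≡1) mod 7; (1|7)=+1, (1|7)=+1; (−1)^{5·4·3}·(+1)^4·(+1)^5 = +1.
v=13: a=13^2·(≡5), b=13^0·(≡2) mod 13; (5|13)=-1, (2|13)=-1; (−1)^{2·0·6}·(-1)^0·(-1)^2 = +1.
Ram(a, b) = ∅: the form 7·x² + 1178·y² − z² is isotropic over every ℚ_v, so by Hasse–Minkowski it is isotropic over ℚ.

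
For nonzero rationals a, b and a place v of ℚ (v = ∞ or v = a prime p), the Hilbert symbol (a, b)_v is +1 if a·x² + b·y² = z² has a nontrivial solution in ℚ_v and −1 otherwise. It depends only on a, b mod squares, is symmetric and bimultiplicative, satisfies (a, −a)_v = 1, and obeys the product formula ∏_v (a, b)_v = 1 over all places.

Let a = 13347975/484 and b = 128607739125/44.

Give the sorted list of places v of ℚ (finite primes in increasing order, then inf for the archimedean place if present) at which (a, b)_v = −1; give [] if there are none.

(a, b) ≡ (1479, 156751815) mod (ℚ^×)²; places V = {2, 3, 5, 11, 17, 19, 29, 41, 47, ∞}.
(a,b)_29: α=1, u≡24; β=1, v≡21 (mod 29); (24|29)=+1, (21|29)=-1; sign (−1)^0·+1^1·-1^1 = -1.
(a,b)_19: α=2, u≡17; β=2, v≡13 (mod 19); (17|19)=+1, (13|19)=-1; sign (−1)^0·+1^2·-1^2 = +1.
(a,b)_2: α=-2, β=-2; u≡7, v≡7 (mod 8); ε(u)ε(v)=1·1, αω(v)=-2·0, βω(u)=-2·0; sum ≡ 1  ⇒  -1.
(a,b)_∞: sgn(1479)=+, sgn(156751815)=+, so +1.
(a,b)_11: α=-2, u≡9; β=-1, v≡2 (mod 11); (9|11)=+1, (2|11)=-1; sign (−1)^0·+1^-1·-1^-2 = +1.
(a,b)_17: α=1, u≡8; β=1, v≡5 (mod 17); (8|17)=+1, (5|17)=-1; sign (−1)^0·+1^1·-1^1 = -1.
(a,b)_47: α=0, u≡15; β=1, v≡32 (mod 47); (15|47)=-1, (32|47)=+1; sign (−1)^0·-1^1·+1^0 = -1.
(a,b)_41: α=0, u≡34; β=1, v≡27 (mod 41); (34|41)=-1, (27|41)=-1; sign (−1)^0·-1^1·-1^0 = -1.
(a,b)_5: α=2, u≡1; β=3, v≡2 (mod 5); (1|5)=+1, (2|5)=-1; sign (−1)^0·+1^3·-1^2 = +1.
(a,b)_3: α=1, u≡1; β=1, v≡1 (mod 3); (1|3)=+1, (1|3)=+1; sign (−1)^1·+1^1·+1^1 = -1.
|Ram(1479, 156751815)| = 6, even; anisotropic at {2, 3, 17, 29, 41, 47}.

[2, 3, 17, 29, 41, 47]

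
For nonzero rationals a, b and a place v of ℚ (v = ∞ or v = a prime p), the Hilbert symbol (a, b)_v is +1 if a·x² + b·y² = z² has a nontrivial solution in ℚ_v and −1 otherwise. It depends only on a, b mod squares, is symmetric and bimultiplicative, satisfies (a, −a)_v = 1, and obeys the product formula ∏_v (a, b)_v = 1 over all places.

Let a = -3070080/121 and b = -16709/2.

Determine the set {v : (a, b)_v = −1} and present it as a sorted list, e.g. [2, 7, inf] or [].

[5, 13, 41, inf]

(a, b) ≡ (-5330, -682) mod (ℚ^×)²; places V = {2, 3, 5, 7, 11, 13, 31, 41, ∞}.
(a,b)_31: α=0, u≡19; β=1, v≡25 (mod 31); (19|31)=+1, (25|31)=+1; sign (−1)^0·+1^1·+1^0 = +1.
(a,b)_∞: sgn(-5330)=−, sgn(-682)=−, so -1.
(a,b)_11: α=-2, u≡9; β=1, v≡5 (mod 11); (9|11)=+1, (5|11)=+1; sign (−1)^0·+1^1·+1^-2 = +1.
(a,b)_5: α=1, u≡4; β=0, v≡3 (mod 5); (4|5)=+1, (3|5)=-1; sign (−1)^0·+1^0·-1^1 = -1.
(a,b)_3: α=2, u≡1; β=0, v≡2 (mod 3); (1|3)=+1, (2|3)=-1; sign (−1)^0·+1^0·-1^2 = +1.
(a,b)_2: α=7, β=-1; u≡7, v≡3 (mod 8); ε(u)ε(v)=1·1, αω(v)=7·1, βω(u)=-1·0; sum ≡ 0  ⇒  +1.
(a,b)_13: α=1, u≡6; β=0, v≡11 (mod 13); (6|13)=-1, (11|13)=-1; sign (−1)^0·-1^0·-1^1 = -1.
(a,b)_41: α=1, u≡7; β=0, v≡30 (mod 41); (7|41)=-1, (30|41)=-1; sign (−1)^0·-1^0·-1^1 = -1.
(a,b)_7: α=0, u≡4; β=2, v≡1 (mod 7); (4|7)=+1, (1|7)=+1; sign (−1)^0·+1^2·+1^0 = +1.
|Ram(-5330, -682)| = 4, even; anisotropic at {5, 13, 41, ∞}.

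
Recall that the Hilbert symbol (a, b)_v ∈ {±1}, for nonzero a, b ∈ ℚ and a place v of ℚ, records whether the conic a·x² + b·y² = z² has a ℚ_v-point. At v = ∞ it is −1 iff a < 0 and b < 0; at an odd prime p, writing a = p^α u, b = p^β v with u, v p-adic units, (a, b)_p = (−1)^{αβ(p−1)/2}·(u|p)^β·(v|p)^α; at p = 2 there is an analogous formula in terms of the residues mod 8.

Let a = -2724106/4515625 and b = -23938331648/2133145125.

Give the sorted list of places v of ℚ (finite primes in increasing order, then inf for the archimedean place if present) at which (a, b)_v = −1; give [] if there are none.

[2, inf]

(a, b) ≡ (-154, -385) mod (ℚ^×)²; places V = {2, 3, 5, 7, 11, 17, 19, 29, ∞}.
(a,b)_5: α=-6, u≡1; β=-3, v≡2 (mod 5); (1|5)=+1, (2|5)=-1; sign (−1)^0·+1^-3·-1^-6 = +1.
(a,b)_19: α=2, u≡6; β=2, v≡10 (mod 19); (6|19)=+1, (10|19)=-1; sign (−1)^0·+1^2·-1^2 = +1.
(a,b)_11: α=1, u≡2; β=1, v≡4 (mod 11); (2|11)=-1, (4|11)=+1; sign (−1)^1·-1^1·+1^1 = +1.
(a,b)_7: α=3, u≡5; β=1, v≡4 (mod 7); (5|7)=-1, (4|7)=+1; sign (−1)^1·-1^1·+1^3 = +1.
(a,b)_17: α=-2, u≡4; β=-2, v≡10 (mod 17); (4|17)=+1, (10|17)=-1; sign (−1)^0·+1^-2·-1^-2 = +1.
(a,b)_∞: sgn(-154)=−, sgn(-385)=−, so -1.
(a,b)_3: α=0, u≡2; β=-10, v≡2 (mod 3); (2|3)=-1, (2|3)=-1; sign (−1)^0·-1^-10·-1^0 = +1.
(a,b)_29: α=0, u≡16; β=2, v≡3 (mod 29); (16|29)=+1, (3|29)=-1; sign (−1)^0·+1^2·-1^0 = +1.
(a,b)_2: α=1, β=10; u≡3, v≡7 (mod 8); ε(u)ε(v)=1·1, αω(v)=1·0, βω(u)=10·1; sum ≡ 1  ⇒  -1.
(-154, -385 / ℚ) ramifies at {2, ∞}: a division algebra.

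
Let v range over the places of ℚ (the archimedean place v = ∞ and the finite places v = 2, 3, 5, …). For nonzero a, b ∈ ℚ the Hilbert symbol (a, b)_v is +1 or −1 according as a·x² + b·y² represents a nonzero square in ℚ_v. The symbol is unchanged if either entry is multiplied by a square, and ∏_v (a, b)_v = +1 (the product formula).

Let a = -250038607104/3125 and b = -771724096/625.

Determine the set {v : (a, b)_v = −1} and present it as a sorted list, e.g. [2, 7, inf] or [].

[2, 11, 13, 37, 53, inf]

(a, b) ≡ (-60290945, -12058189) mod (ℚ^×)²; places V = {2, 3, 5, 11, 13, 37, 43, 53, ∞}.
(a,b)_5: α=-5, u≡1; β=-4, v≡4 (mod 5); (1|5)=+1, (4|5)=+1; sign (−1)^0·+1^-4·+1^-5 = +1.
(a,b)_37: α=1, u≡23; β=1, v≡16 (mod 37); (23|37)=-1, (16|37)=+1; sign (−1)^0·-1^1·+1^1 = -1.
(a,b)_∞: sgn(-60290945)=−, sgn(-12058189)=−, so -1.
(a,b)_13: α=1, u≡2; β=1, v≡3 (mod 13); (2|13)=-1, (3|13)=+1; sign (−1)^0·-1^1·+1^1 = -1.
(a,b)_43: α=1, u≡2; β=1, v≡21 (mod 43); (2|43)=-1, (21|43)=+1; sign (−1)^1·-1^1·+1^1 = +1.
(a,b)_2: α=8, β=6; u≡7, v≡3 (mod 8); ε(u)ε(v)=1·1, αω(v)=8·1, βω(u)=6·0; sum ≡ 1  ⇒  -1.
(a,b)_53: α=1, u≡2; β=1, v≡37 (mod 53); (2|53)=-1, (37|53)=+1; sign (−1)^0·-1^1·+1^1 = -1.
(a,b)_3: α=4, u≡1; β=0, v≡2 (mod 3); (1|3)=+1, (2|3)=-1; sign (−1)^0·+1^0·-1^4 = +1.
(a,b)_11: α=1, u≡6; β=1, v≡6 (mod 11); (6|11)=-1, (6|11)=-1; sign (−1)^1·-1^1·-1^1 = -1.
(-60290945, -12058189 / ℚ) ramifies at {2, 11, 13, 37, 53, ∞}: a division algebra.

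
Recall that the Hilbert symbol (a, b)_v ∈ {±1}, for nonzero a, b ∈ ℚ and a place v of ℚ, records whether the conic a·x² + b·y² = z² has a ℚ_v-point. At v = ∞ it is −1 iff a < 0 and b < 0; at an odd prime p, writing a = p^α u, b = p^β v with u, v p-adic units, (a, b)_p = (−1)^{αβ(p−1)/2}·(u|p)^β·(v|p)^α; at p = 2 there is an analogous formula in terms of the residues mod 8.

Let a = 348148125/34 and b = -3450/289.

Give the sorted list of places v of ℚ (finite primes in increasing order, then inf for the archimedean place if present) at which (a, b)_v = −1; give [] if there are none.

(a, b) ≡ (442, -138) mod (ℚ^×)²; places V = {2, 3, 5, 13, 17, 23, ∞}.
(a,b)_2: α=-1, β=1; u≡5, v≡3 (mod 8); ε(u)ε(v)=0·1, αω(v)=-1·1, βω(u)=1·1; sum ≡ 0  ⇒  +1.
(a,b)_3: α=4, u≡1; β=1, v≡2 (mod 3); (1|3)=+1, (2|3)=-1; sign (−1)^0·+1^1·-1^4 = +1.
(a,b)_13: α=1, u≡5; β=0, v≡7 (mod 13); (5|13)=-1, (7|13)=-1; sign (−1)^0·-1^0·-1^1 = -1.
(a,b)_∞: sgn(442)=+, sgn(-138)=−, so +1.
(a,b)_17: α=-1, u≡4; β=-2, v≡1 (mod 17); (4|17)=+1, (1|17)=+1; sign (−1)^0·+1^-2·+1^-1 = +1.
(a,b)_23: α=2, u≡17; β=1, v≡15 (mod 23); (17|23)=-1, (15|23)=-1; sign (−1)^0·-1^1·-1^2 = -1.
(a,b)_5: α=4, u≡3; β=2, v≡3 (mod 5); (3|5)=-1, (3|5)=-1; sign (−1)^0·-1^2·-1^4 = +1.
Ram(442, -138) = {13, 23}; no ℚ_13-point on the conic.

[13, 23]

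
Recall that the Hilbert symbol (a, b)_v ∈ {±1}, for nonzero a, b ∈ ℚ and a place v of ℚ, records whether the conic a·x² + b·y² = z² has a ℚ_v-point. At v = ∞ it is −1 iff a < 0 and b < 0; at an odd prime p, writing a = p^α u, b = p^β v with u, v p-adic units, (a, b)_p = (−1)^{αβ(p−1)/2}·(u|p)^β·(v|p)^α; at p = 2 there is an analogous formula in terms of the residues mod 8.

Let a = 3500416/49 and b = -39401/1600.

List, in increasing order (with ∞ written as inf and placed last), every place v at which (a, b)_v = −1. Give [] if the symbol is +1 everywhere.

[2, 23, 29, 41]

Mod squares: a ≡ 54694, b ≡ -41. Check v ∈ {∞, 2, 5, 7, 23, 29, 31, 41}.
v=41: a=41^1·(≡12), b=41^1·(≡23) mod 41; (12|41)=-1, (23|41)=+1; (−1)^{1·1·20}·(-1)^1·(+1)^1 = -1.
v=2: v_2(a)=7, v_2(b)=-6; units ≡ 3, 7 (mod 8); ε·ε+αω+βω = 1·1+7·0+-6·1 ≡ 1  ⇒  (a,b)_2 = -1.
v=5: a=5^0·(≡4), b=5^-2·(≡1) mod 5; (4|5)=+1, (1|5)=+1; (−1)^{0·-2·2}·(+1)^-2·(+1)^0 = +1.
v=29: a=29^1·(≡9), b=29^0·(≡2) mod 29; (9|29)=+1, (2|29)=-1; (−1)^{1·0·14}·(+1)^0·(-1)^1 = -1.
v=31: a=31^0·(≡8), b=31^2·(≡6) mod 31; (8|31)=+1, (6|31)=-1; (−1)^{0·2·15}·(+1)^2·(-1)^0 = +1.
v=∞: 54694 > 0 and -41 < 0  ⇒  (a,b)_∞ = +1.
v=23: a=23^1·(≡8), b=23^0·(≡14) mod 23; (8|23)=+1, (14|23)=-1; (−1)^{1·0·11}·(+1)^0·(-1)^1 = -1.
v=7: a=7^-2·(≡3), b=7^0·(≡4) mod 7; (3|7)=-1, (4|7)=+1; (−1)^{-2·0·3}·(-1)^0·(+1)^-2 = +1.
Ram(54694, -41) = {2, 23, 29, 41}; no ℚ_2-point on the conic.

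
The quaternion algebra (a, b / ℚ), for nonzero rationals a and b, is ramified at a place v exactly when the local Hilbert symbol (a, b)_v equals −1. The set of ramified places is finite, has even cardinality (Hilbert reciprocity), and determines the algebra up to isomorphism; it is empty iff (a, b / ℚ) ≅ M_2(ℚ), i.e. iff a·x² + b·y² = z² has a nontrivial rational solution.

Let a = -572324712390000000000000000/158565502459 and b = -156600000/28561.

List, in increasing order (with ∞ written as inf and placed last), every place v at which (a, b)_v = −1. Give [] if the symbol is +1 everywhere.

Mod squares: a ≡ -10101, b ≡ -435. Check v ∈ {∞, 2, 3, 5, 7, 13, 19, 29, 37}.
v=29: a=29^4·(≡7), b=29^1·(≡21) mod 29; (7|29)=+1, (21|29)=-1; (−1)^{4·1·14}·(+1)^1·(-1)^4 = +1.
v=37: a=37^1·(≡29), b=37^0·(≡30) mod 37; (29|37)=-1, (30|37)=+1; (−1)^{1·0·18}·(-1)^0·(+1)^1 = +1.
v=7: a=7^-1·(≡6), b=7^0·(≡3) mod 7; (6|7)=-1, (3|7)=-1; (−1)^{-1·0·3}·(-1)^0·(-1)^-1 = -1.
v=3: a=3^7·(≡2), b=3^3·(≡2) mod 3; (2|3)=-1, (2|3)=-1; (−1)^{7·3·1}·(-1)^3·(-1)^7 = -1.
v=19: a=19^-2·(≡11), b=19^0·(≡13) mod 19; (11|19)=+1, (13|19)=-1; (−1)^{-2·0·9}·(+1)^0·(-1)^-2 = +1.
v=∞: -10101 < 0 and -435 < 0  ⇒  (a,b)_∞ = -1.
v=5: a=5^16·(≡4), b=5^5·(≡3) mod 5; (4|5)=+1, (3|5)=-1; (−1)^{16·5·2}·(+1)^5·(-1)^16 = +1.
v=13: a=13^-7·(≡3), b=13^-4·(≡2) mod 13; (3|13)=+1, (2|13)=-1; (−1)^{-7·-4·6}·(+1)^-4·(-1)^-7 = -1.
v=2: v_2(a)=16, v_2(b)=6; units ≡ 3, 5 (mod 8); ε·ε+αω+βω = 1·0+16·1+6·1 ≡ 0  ⇒  (a,b)_2 = +1.
|Ram(-10101, -435)| = 4, even; anisotropic at {3, 7, 13, ∞}.

[3, 7, 13, inf]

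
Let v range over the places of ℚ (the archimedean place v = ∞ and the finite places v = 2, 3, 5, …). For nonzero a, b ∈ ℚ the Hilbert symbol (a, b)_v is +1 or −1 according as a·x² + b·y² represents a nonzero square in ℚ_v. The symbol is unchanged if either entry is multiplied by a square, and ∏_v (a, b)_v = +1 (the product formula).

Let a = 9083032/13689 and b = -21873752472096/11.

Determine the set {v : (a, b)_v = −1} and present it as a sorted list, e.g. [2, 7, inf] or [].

(a, b) ≡ (46342, -9338406) mod (ℚ^×)²; places V = {2, 3, 7, 11, 13, 17, 29, 41, 47, ∞}.
(a,b)_29: α=1, u≡8; β=1, v≡12 (mod 29); (8|29)=-1, (12|29)=-1; sign (−1)^0·-1^1·-1^1 = +1.
(a,b)_2: α=3, β=5; u≡3, v≡5 (mod 8); ε(u)ε(v)=1·0, αω(v)=3·1, βω(u)=5·1; sum ≡ 0  ⇒  +1.
(a,b)_∞: sgn(46342)=+, sgn(-9338406)=−, so +1.
(a,b)_13: α=-2, u≡12; β=0, v≡9 (mod 13); (12|13)=+1, (9|13)=+1; sign (−1)^0·+1^0·+1^-2 = +1.
(a,b)_17: α=1, u≡5; β=1, v≡14 (mod 17); (5|17)=-1, (14|17)=-1; sign (−1)^0·-1^1·-1^1 = +1.
(a,b)_47: α=1, u≡15; β=2, v≡28 (mod 47); (15|47)=-1, (28|47)=+1; sign (−1)^0·-1^2·+1^1 = +1.
(a,b)_3: α=-4, u≡1; β=7, v≡1 (mod 3); (1|3)=+1, (1|3)=+1; sign (−1)^0·+1^7·+1^-4 = +1.
(a,b)_7: α=2, u≡2; β=1, v≡1 (mod 7); (2|7)=+1, (1|7)=+1; sign (−1)^0·+1^1·+1^2 = +1.
(a,b)_41: α=0, u≡38; β=1, v≡24 (mod 41); (38|41)=-1, (24|41)=-1; sign (−1)^0·-1^1·-1^0 = -1.
(a,b)_11: α=0, u≡7; β=-1, v≡3 (mod 11); (7|11)=-1, (3|11)=+1; sign (−1)^0·-1^-1·+1^0 = -1.
(46342, -9338406 / ℚ) ramifies at {11, 41}: a division algebra.

[11, 41]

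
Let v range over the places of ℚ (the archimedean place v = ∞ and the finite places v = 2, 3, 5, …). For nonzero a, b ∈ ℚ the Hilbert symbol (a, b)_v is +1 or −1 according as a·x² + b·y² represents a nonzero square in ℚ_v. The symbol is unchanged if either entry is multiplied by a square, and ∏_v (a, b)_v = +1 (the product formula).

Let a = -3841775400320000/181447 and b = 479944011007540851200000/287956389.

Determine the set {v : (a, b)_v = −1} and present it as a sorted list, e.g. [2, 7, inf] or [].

(a, b) ≡ (-1001, 105) mod (ℚ^×)²; places V = {2, 3, 5, 7, 11, 13, 19, 23, 31, ∞}.
(a,b)_19: α=2, u≡7; β=4, v≡8 (mod 19); (7|19)=+1, (8|19)=-1; sign (−1)^0·+1^4·-1^2 = +1.
(a,b)_13: α=1, u≡1; β=2, v≡1 (mod 13); (1|13)=+1, (1|13)=+1; sign (−1)^0·+1^2·+1^1 = +1.
(a,b)_∞: sgn(-1001)=−, sgn(105)=+, so +1.
(a,b)_11: α=3, u≡6; β=6, v≡6 (mod 11); (6|11)=-1, (6|11)=-1; sign (−1)^0·-1^6·-1^3 = -1.
(a,b)_2: α=10, β=12; u≡7, v≡1 (mod 8); ε(u)ε(v)=1·0, αω(v)=10·0, βω(u)=12·0; sum ≡ 0  ⇒  +1.
(a,b)_5: α=4, u≡4; β=5, v≡1 (mod 5); (4|5)=+1, (1|5)=+1; sign (−1)^0·+1^5·+1^4 = +1.
(a,b)_3: α=0, u≡1; β=-1, v≡2 (mod 3); (1|3)=+1, (2|3)=-1; sign (−1)^0·+1^-1·-1^0 = +1.
(a,b)_7: α=-3, u≡1; β=-3, v≡2 (mod 7); (1|7)=+1, (2|7)=+1; sign (−1)^1·+1^-3·+1^-3 = -1.
(a,b)_31: α=2, u≡30; β=2, v≡13 (mod 31); (30|31)=-1, (13|31)=-1; sign (−1)^0·-1^2·-1^2 = +1.
(a,b)_23: α=-2, u≡15; β=-4, v≡1 (mod 23); (15|23)=-1, (1|23)=+1; sign (−1)^0·-1^-4·+1^-2 = +1.
(-1001, 105 / ℚ) ramifies at {7, 11}: a division algebra.

[7, 11]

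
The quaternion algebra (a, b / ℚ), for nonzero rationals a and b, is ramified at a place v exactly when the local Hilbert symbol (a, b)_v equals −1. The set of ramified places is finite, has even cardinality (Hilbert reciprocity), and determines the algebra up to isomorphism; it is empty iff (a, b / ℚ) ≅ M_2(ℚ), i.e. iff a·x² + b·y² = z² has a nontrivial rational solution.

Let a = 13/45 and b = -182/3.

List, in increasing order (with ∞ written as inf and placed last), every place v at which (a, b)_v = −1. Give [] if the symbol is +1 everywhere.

Mod squares: a ≡ 65, b ≡ -546. Check v ∈ {∞, 2, 3, 5, 7, 13}.
v=7: a=7^0·(≡2), b=7^1·(≡3) mod 7; (2|7)=+1, (3|7)=-1; (−1)^{0·1·3}·(+1)^1·(-1)^0 = +1.
v=5: a=5^-1·(≡2), b=5^0·(≡1) mod 5; (2|5)=-1, (1|5)=+1; (−1)^{-1·0·2}·(-1)^0·(+1)^-1 = +1.
v=2: v_2(a)=0, v_2(b)=1; units ≡ 1, 7 (mod 8); ε·ε+αω+βω = 0·1+0·0+1·0 ≡ 0  ⇒  (a,b)_2 = +1.
v=3: a=3^-2·(≡2), b=3^-1·(≡1) mod 3; (2|3)=-1, (1|3)=+1; (−1)^{-2·-1·1}·(-1)^-1·(+1)^-2 = -1.
v=∞: 65 > 0 and -546 < 0  ⇒  (a,b)_∞ = +1.
v=13: a=13^1·(≡11), b=13^1·(≡4) mod 13; (11|13)=-1, (4|13)=+1; (−1)^{1·1·6}·(-1)^1·(+1)^1 = -1.
|Ram(65, -546)| = 2, even; anisotropic at {3, 13}.

[3, 13]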